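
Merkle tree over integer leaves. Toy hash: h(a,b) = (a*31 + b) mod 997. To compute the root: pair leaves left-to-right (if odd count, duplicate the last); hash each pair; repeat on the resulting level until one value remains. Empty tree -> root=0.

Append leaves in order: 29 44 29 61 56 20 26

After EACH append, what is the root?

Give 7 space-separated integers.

After append 29 (leaves=[29]):
  L0: [29]
  root=29
After append 44 (leaves=[29, 44]):
  L0: [29, 44]
  L1: h(29,44)=(29*31+44)%997=943 -> [943]
  root=943
After append 29 (leaves=[29, 44, 29]):
  L0: [29, 44, 29]
  L1: h(29,44)=(29*31+44)%997=943 h(29,29)=(29*31+29)%997=928 -> [943, 928]
  L2: h(943,928)=(943*31+928)%997=251 -> [251]
  root=251
After append 61 (leaves=[29, 44, 29, 61]):
  L0: [29, 44, 29, 61]
  L1: h(29,44)=(29*31+44)%997=943 h(29,61)=(29*31+61)%997=960 -> [943, 960]
  L2: h(943,960)=(943*31+960)%997=283 -> [283]
  root=283
After append 56 (leaves=[29, 44, 29, 61, 56]):
  L0: [29, 44, 29, 61, 56]
  L1: h(29,44)=(29*31+44)%997=943 h(29,61)=(29*31+61)%997=960 h(56,56)=(56*31+56)%997=795 -> [943, 960, 795]
  L2: h(943,960)=(943*31+960)%997=283 h(795,795)=(795*31+795)%997=515 -> [283, 515]
  L3: h(283,515)=(283*31+515)%997=315 -> [315]
  root=315
After append 20 (leaves=[29, 44, 29, 61, 56, 20]):
  L0: [29, 44, 29, 61, 56, 20]
  L1: h(29,44)=(29*31+44)%997=943 h(29,61)=(29*31+61)%997=960 h(56,20)=(56*31+20)%997=759 -> [943, 960, 759]
  L2: h(943,960)=(943*31+960)%997=283 h(759,759)=(759*31+759)%997=360 -> [283, 360]
  L3: h(283,360)=(283*31+360)%997=160 -> [160]
  root=160
After append 26 (leaves=[29, 44, 29, 61, 56, 20, 26]):
  L0: [29, 44, 29, 61, 56, 20, 26]
  L1: h(29,44)=(29*31+44)%997=943 h(29,61)=(29*31+61)%997=960 h(56,20)=(56*31+20)%997=759 h(26,26)=(26*31+26)%997=832 -> [943, 960, 759, 832]
  L2: h(943,960)=(943*31+960)%997=283 h(759,832)=(759*31+832)%997=433 -> [283, 433]
  L3: h(283,433)=(283*31+433)%997=233 -> [233]
  root=233

Answer: 29 943 251 283 315 160 233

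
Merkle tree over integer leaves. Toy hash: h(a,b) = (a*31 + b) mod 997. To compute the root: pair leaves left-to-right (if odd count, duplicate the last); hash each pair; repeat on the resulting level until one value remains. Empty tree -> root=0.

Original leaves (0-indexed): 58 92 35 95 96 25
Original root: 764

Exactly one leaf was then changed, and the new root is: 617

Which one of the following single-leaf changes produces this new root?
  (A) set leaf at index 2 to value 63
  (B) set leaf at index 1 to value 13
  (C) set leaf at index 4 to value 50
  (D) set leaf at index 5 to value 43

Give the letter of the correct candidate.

Answer: B

Derivation:
Original leaves: [58, 92, 35, 95, 96, 25]
Target new root: 617
Try each candidate change and compute the resulting root:
Candidate A: set leaf[2] = 63 -> leaves = [58, 92, 63, 95, 96, 25]
  L0: [58, 92, 63, 95, 96, 25]
  L1: h(58,92)=(58*31+92)%997=893 h(63,95)=(63*31+95)%997=54 h(96,25)=(96*31+25)%997=10 -> [893, 54, 10]
  L2: h(893,54)=(893*31+54)%997=818 h(10,10)=(10*31+10)%997=320 -> [818, 320]
  L3: h(818,320)=(818*31+320)%997=753 -> [753]
  root = 753 != target 617
Candidate B: set leaf[1] = 13 -> leaves = [58, 13, 35, 95, 96, 25]
  L0: [58, 13, 35, 95, 96, 25]
  L1: h(58,13)=(58*31+13)%997=814 h(35,95)=(35*31+95)%997=183 h(96,25)=(96*31+25)%997=10 -> [814, 183, 10]
  L2: h(814,183)=(814*31+183)%997=492 h(10,10)=(10*31+10)%997=320 -> [492, 320]
  L3: h(492,320)=(492*31+320)%997=617 -> [617]
  root = 617 == target 617  ** MATCH **
Candidate C: set leaf[4] = 50 -> leaves = [58, 92, 35, 95, 50, 25]
  L0: [58, 92, 35, 95, 50, 25]
  L1: h(58,92)=(58*31+92)%997=893 h(35,95)=(35*31+95)%997=183 h(50,25)=(50*31+25)%997=578 -> [893, 183, 578]
  L2: h(893,183)=(893*31+183)%997=947 h(578,578)=(578*31+578)%997=550 -> [947, 550]
  L3: h(947,550)=(947*31+550)%997=994 -> [994]
  root = 994 != target 617
Candidate D: set leaf[5] = 43 -> leaves = [58, 92, 35, 95, 96, 43]
  L0: [58, 92, 35, 95, 96, 43]
  L1: h(58,92)=(58*31+92)%997=893 h(35,95)=(35*31+95)%997=183 h(96,43)=(96*31+43)%997=28 -> [893, 183, 28]
  L2: h(893,183)=(893*31+183)%997=947 h(28,28)=(28*31+28)%997=896 -> [947, 896]
  L3: h(947,896)=(947*31+896)%997=343 -> [343]
  root = 343 != target 617
Candidate B produces the target root.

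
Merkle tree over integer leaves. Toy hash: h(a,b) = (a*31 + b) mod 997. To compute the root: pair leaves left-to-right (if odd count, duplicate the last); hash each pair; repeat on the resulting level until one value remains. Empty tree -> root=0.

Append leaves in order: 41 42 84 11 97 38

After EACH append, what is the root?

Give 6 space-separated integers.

After append 41 (leaves=[41]):
  L0: [41]
  root=41
After append 42 (leaves=[41, 42]):
  L0: [41, 42]
  L1: h(41,42)=(41*31+42)%997=316 -> [316]
  root=316
After append 84 (leaves=[41, 42, 84]):
  L0: [41, 42, 84]
  L1: h(41,42)=(41*31+42)%997=316 h(84,84)=(84*31+84)%997=694 -> [316, 694]
  L2: h(316,694)=(316*31+694)%997=520 -> [520]
  root=520
After append 11 (leaves=[41, 42, 84, 11]):
  L0: [41, 42, 84, 11]
  L1: h(41,42)=(41*31+42)%997=316 h(84,11)=(84*31+11)%997=621 -> [316, 621]
  L2: h(316,621)=(316*31+621)%997=447 -> [447]
  root=447
After append 97 (leaves=[41, 42, 84, 11, 97]):
  L0: [41, 42, 84, 11, 97]
  L1: h(41,42)=(41*31+42)%997=316 h(84,11)=(84*31+11)%997=621 h(97,97)=(97*31+97)%997=113 -> [316, 621, 113]
  L2: h(316,621)=(316*31+621)%997=447 h(113,113)=(113*31+113)%997=625 -> [447, 625]
  L3: h(447,625)=(447*31+625)%997=524 -> [524]
  root=524
After append 38 (leaves=[41, 42, 84, 11, 97, 38]):
  L0: [41, 42, 84, 11, 97, 38]
  L1: h(41,42)=(41*31+42)%997=316 h(84,11)=(84*31+11)%997=621 h(97,38)=(97*31+38)%997=54 -> [316, 621, 54]
  L2: h(316,621)=(316*31+621)%997=447 h(54,54)=(54*31+54)%997=731 -> [447, 731]
  L3: h(447,731)=(447*31+731)%997=630 -> [630]
  root=630

Answer: 41 316 520 447 524 630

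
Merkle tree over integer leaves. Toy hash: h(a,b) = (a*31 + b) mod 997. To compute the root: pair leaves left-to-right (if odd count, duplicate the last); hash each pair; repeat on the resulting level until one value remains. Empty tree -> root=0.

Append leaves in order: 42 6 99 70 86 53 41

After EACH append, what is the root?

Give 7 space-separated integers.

Answer: 42 311 845 816 699 640 230

Derivation:
After append 42 (leaves=[42]):
  L0: [42]
  root=42
After append 6 (leaves=[42, 6]):
  L0: [42, 6]
  L1: h(42,6)=(42*31+6)%997=311 -> [311]
  root=311
After append 99 (leaves=[42, 6, 99]):
  L0: [42, 6, 99]
  L1: h(42,6)=(42*31+6)%997=311 h(99,99)=(99*31+99)%997=177 -> [311, 177]
  L2: h(311,177)=(311*31+177)%997=845 -> [845]
  root=845
After append 70 (leaves=[42, 6, 99, 70]):
  L0: [42, 6, 99, 70]
  L1: h(42,6)=(42*31+6)%997=311 h(99,70)=(99*31+70)%997=148 -> [311, 148]
  L2: h(311,148)=(311*31+148)%997=816 -> [816]
  root=816
After append 86 (leaves=[42, 6, 99, 70, 86]):
  L0: [42, 6, 99, 70, 86]
  L1: h(42,6)=(42*31+6)%997=311 h(99,70)=(99*31+70)%997=148 h(86,86)=(86*31+86)%997=758 -> [311, 148, 758]
  L2: h(311,148)=(311*31+148)%997=816 h(758,758)=(758*31+758)%997=328 -> [816, 328]
  L3: h(816,328)=(816*31+328)%997=699 -> [699]
  root=699
After append 53 (leaves=[42, 6, 99, 70, 86, 53]):
  L0: [42, 6, 99, 70, 86, 53]
  L1: h(42,6)=(42*31+6)%997=311 h(99,70)=(99*31+70)%997=148 h(86,53)=(86*31+53)%997=725 -> [311, 148, 725]
  L2: h(311,148)=(311*31+148)%997=816 h(725,725)=(725*31+725)%997=269 -> [816, 269]
  L3: h(816,269)=(816*31+269)%997=640 -> [640]
  root=640
After append 41 (leaves=[42, 6, 99, 70, 86, 53, 41]):
  L0: [42, 6, 99, 70, 86, 53, 41]
  L1: h(42,6)=(42*31+6)%997=311 h(99,70)=(99*31+70)%997=148 h(86,53)=(86*31+53)%997=725 h(41,41)=(41*31+41)%997=315 -> [311, 148, 725, 315]
  L2: h(311,148)=(311*31+148)%997=816 h(725,315)=(725*31+315)%997=856 -> [816, 856]
  L3: h(816,856)=(816*31+856)%997=230 -> [230]
  root=230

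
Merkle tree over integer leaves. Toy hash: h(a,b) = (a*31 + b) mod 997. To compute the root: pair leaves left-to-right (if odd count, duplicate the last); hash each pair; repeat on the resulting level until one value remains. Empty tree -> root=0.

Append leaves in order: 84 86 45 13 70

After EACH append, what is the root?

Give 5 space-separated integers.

Answer: 84 696 85 53 542

Derivation:
After append 84 (leaves=[84]):
  L0: [84]
  root=84
After append 86 (leaves=[84, 86]):
  L0: [84, 86]
  L1: h(84,86)=(84*31+86)%997=696 -> [696]
  root=696
After append 45 (leaves=[84, 86, 45]):
  L0: [84, 86, 45]
  L1: h(84,86)=(84*31+86)%997=696 h(45,45)=(45*31+45)%997=443 -> [696, 443]
  L2: h(696,443)=(696*31+443)%997=85 -> [85]
  root=85
After append 13 (leaves=[84, 86, 45, 13]):
  L0: [84, 86, 45, 13]
  L1: h(84,86)=(84*31+86)%997=696 h(45,13)=(45*31+13)%997=411 -> [696, 411]
  L2: h(696,411)=(696*31+411)%997=53 -> [53]
  root=53
After append 70 (leaves=[84, 86, 45, 13, 70]):
  L0: [84, 86, 45, 13, 70]
  L1: h(84,86)=(84*31+86)%997=696 h(45,13)=(45*31+13)%997=411 h(70,70)=(70*31+70)%997=246 -> [696, 411, 246]
  L2: h(696,411)=(696*31+411)%997=53 h(246,246)=(246*31+246)%997=893 -> [53, 893]
  L3: h(53,893)=(53*31+893)%997=542 -> [542]
  root=542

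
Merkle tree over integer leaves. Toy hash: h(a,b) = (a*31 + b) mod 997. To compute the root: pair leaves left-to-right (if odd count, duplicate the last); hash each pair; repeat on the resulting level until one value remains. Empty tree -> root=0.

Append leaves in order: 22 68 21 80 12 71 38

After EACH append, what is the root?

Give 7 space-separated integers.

After append 22 (leaves=[22]):
  L0: [22]
  root=22
After append 68 (leaves=[22, 68]):
  L0: [22, 68]
  L1: h(22,68)=(22*31+68)%997=750 -> [750]
  root=750
After append 21 (leaves=[22, 68, 21]):
  L0: [22, 68, 21]
  L1: h(22,68)=(22*31+68)%997=750 h(21,21)=(21*31+21)%997=672 -> [750, 672]
  L2: h(750,672)=(750*31+672)%997=991 -> [991]
  root=991
After append 80 (leaves=[22, 68, 21, 80]):
  L0: [22, 68, 21, 80]
  L1: h(22,68)=(22*31+68)%997=750 h(21,80)=(21*31+80)%997=731 -> [750, 731]
  L2: h(750,731)=(750*31+731)%997=53 -> [53]
  root=53
After append 12 (leaves=[22, 68, 21, 80, 12]):
  L0: [22, 68, 21, 80, 12]
  L1: h(22,68)=(22*31+68)%997=750 h(21,80)=(21*31+80)%997=731 h(12,12)=(12*31+12)%997=384 -> [750, 731, 384]
  L2: h(750,731)=(750*31+731)%997=53 h(384,384)=(384*31+384)%997=324 -> [53, 324]
  L3: h(53,324)=(53*31+324)%997=970 -> [970]
  root=970
After append 71 (leaves=[22, 68, 21, 80, 12, 71]):
  L0: [22, 68, 21, 80, 12, 71]
  L1: h(22,68)=(22*31+68)%997=750 h(21,80)=(21*31+80)%997=731 h(12,71)=(12*31+71)%997=443 -> [750, 731, 443]
  L2: h(750,731)=(750*31+731)%997=53 h(443,443)=(443*31+443)%997=218 -> [53, 218]
  L3: h(53,218)=(53*31+218)%997=864 -> [864]
  root=864
After append 38 (leaves=[22, 68, 21, 80, 12, 71, 38]):
  L0: [22, 68, 21, 80, 12, 71, 38]
  L1: h(22,68)=(22*31+68)%997=750 h(21,80)=(21*31+80)%997=731 h(12,71)=(12*31+71)%997=443 h(38,38)=(38*31+38)%997=219 -> [750, 731, 443, 219]
  L2: h(750,731)=(750*31+731)%997=53 h(443,219)=(443*31+219)%997=991 -> [53, 991]
  L3: h(53,991)=(53*31+991)%997=640 -> [640]
  root=640

Answer: 22 750 991 53 970 864 640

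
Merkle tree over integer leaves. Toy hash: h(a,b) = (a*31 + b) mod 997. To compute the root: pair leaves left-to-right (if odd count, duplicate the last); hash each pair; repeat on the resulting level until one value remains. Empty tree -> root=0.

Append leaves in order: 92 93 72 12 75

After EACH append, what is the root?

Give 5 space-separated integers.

Answer: 92 951 878 818 464

Derivation:
After append 92 (leaves=[92]):
  L0: [92]
  root=92
After append 93 (leaves=[92, 93]):
  L0: [92, 93]
  L1: h(92,93)=(92*31+93)%997=951 -> [951]
  root=951
After append 72 (leaves=[92, 93, 72]):
  L0: [92, 93, 72]
  L1: h(92,93)=(92*31+93)%997=951 h(72,72)=(72*31+72)%997=310 -> [951, 310]
  L2: h(951,310)=(951*31+310)%997=878 -> [878]
  root=878
After append 12 (leaves=[92, 93, 72, 12]):
  L0: [92, 93, 72, 12]
  L1: h(92,93)=(92*31+93)%997=951 h(72,12)=(72*31+12)%997=250 -> [951, 250]
  L2: h(951,250)=(951*31+250)%997=818 -> [818]
  root=818
After append 75 (leaves=[92, 93, 72, 12, 75]):
  L0: [92, 93, 72, 12, 75]
  L1: h(92,93)=(92*31+93)%997=951 h(72,12)=(72*31+12)%997=250 h(75,75)=(75*31+75)%997=406 -> [951, 250, 406]
  L2: h(951,250)=(951*31+250)%997=818 h(406,406)=(406*31+406)%997=31 -> [818, 31]
  L3: h(818,31)=(818*31+31)%997=464 -> [464]
  root=464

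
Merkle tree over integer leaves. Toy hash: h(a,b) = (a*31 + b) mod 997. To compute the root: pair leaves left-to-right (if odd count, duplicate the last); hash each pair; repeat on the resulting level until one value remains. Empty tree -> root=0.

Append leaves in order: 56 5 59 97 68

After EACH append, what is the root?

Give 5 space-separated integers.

Answer: 56 744 27 65 860

Derivation:
After append 56 (leaves=[56]):
  L0: [56]
  root=56
After append 5 (leaves=[56, 5]):
  L0: [56, 5]
  L1: h(56,5)=(56*31+5)%997=744 -> [744]
  root=744
After append 59 (leaves=[56, 5, 59]):
  L0: [56, 5, 59]
  L1: h(56,5)=(56*31+5)%997=744 h(59,59)=(59*31+59)%997=891 -> [744, 891]
  L2: h(744,891)=(744*31+891)%997=27 -> [27]
  root=27
After append 97 (leaves=[56, 5, 59, 97]):
  L0: [56, 5, 59, 97]
  L1: h(56,5)=(56*31+5)%997=744 h(59,97)=(59*31+97)%997=929 -> [744, 929]
  L2: h(744,929)=(744*31+929)%997=65 -> [65]
  root=65
After append 68 (leaves=[56, 5, 59, 97, 68]):
  L0: [56, 5, 59, 97, 68]
  L1: h(56,5)=(56*31+5)%997=744 h(59,97)=(59*31+97)%997=929 h(68,68)=(68*31+68)%997=182 -> [744, 929, 182]
  L2: h(744,929)=(744*31+929)%997=65 h(182,182)=(182*31+182)%997=839 -> [65, 839]
  L3: h(65,839)=(65*31+839)%997=860 -> [860]
  root=860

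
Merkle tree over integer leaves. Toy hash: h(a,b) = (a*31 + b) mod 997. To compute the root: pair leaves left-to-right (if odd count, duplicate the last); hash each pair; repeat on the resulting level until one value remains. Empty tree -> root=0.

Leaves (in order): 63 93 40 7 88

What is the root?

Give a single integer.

Answer: 278

Derivation:
L0: [63, 93, 40, 7, 88]
L1: h(63,93)=(63*31+93)%997=52 h(40,7)=(40*31+7)%997=250 h(88,88)=(88*31+88)%997=822 -> [52, 250, 822]
L2: h(52,250)=(52*31+250)%997=865 h(822,822)=(822*31+822)%997=382 -> [865, 382]
L3: h(865,382)=(865*31+382)%997=278 -> [278]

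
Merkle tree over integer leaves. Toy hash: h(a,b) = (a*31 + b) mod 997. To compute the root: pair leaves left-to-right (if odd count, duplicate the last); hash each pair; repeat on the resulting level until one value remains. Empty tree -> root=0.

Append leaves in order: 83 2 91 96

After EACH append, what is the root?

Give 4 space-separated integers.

After append 83 (leaves=[83]):
  L0: [83]
  root=83
After append 2 (leaves=[83, 2]):
  L0: [83, 2]
  L1: h(83,2)=(83*31+2)%997=581 -> [581]
  root=581
After append 91 (leaves=[83, 2, 91]):
  L0: [83, 2, 91]
  L1: h(83,2)=(83*31+2)%997=581 h(91,91)=(91*31+91)%997=918 -> [581, 918]
  L2: h(581,918)=(581*31+918)%997=983 -> [983]
  root=983
After append 96 (leaves=[83, 2, 91, 96]):
  L0: [83, 2, 91, 96]
  L1: h(83,2)=(83*31+2)%997=581 h(91,96)=(91*31+96)%997=923 -> [581, 923]
  L2: h(581,923)=(581*31+923)%997=988 -> [988]
  root=988

Answer: 83 581 983 988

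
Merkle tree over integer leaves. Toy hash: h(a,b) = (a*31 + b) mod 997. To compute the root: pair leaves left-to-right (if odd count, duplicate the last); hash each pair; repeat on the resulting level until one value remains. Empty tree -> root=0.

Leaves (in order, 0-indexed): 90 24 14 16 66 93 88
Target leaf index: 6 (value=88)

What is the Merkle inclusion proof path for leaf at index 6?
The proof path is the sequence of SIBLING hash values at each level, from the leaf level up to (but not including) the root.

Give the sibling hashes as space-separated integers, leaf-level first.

L0 (leaves): [90, 24, 14, 16, 66, 93, 88], target index=6
L1: h(90,24)=(90*31+24)%997=820 [pair 0] h(14,16)=(14*31+16)%997=450 [pair 1] h(66,93)=(66*31+93)%997=145 [pair 2] h(88,88)=(88*31+88)%997=822 [pair 3] -> [820, 450, 145, 822]
  Sibling for proof at L0: 88
L2: h(820,450)=(820*31+450)%997=945 [pair 0] h(145,822)=(145*31+822)%997=332 [pair 1] -> [945, 332]
  Sibling for proof at L1: 145
L3: h(945,332)=(945*31+332)%997=714 [pair 0] -> [714]
  Sibling for proof at L2: 945
Root: 714
Proof path (sibling hashes from leaf to root): [88, 145, 945]

Answer: 88 145 945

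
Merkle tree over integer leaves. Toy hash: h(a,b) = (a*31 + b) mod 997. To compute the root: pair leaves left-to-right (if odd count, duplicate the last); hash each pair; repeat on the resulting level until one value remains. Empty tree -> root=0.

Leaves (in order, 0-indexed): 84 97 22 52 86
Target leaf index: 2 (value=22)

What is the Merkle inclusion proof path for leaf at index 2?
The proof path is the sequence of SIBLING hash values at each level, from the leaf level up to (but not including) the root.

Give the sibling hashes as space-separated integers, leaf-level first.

L0 (leaves): [84, 97, 22, 52, 86], target index=2
L1: h(84,97)=(84*31+97)%997=707 [pair 0] h(22,52)=(22*31+52)%997=734 [pair 1] h(86,86)=(86*31+86)%997=758 [pair 2] -> [707, 734, 758]
  Sibling for proof at L0: 52
L2: h(707,734)=(707*31+734)%997=717 [pair 0] h(758,758)=(758*31+758)%997=328 [pair 1] -> [717, 328]
  Sibling for proof at L1: 707
L3: h(717,328)=(717*31+328)%997=621 [pair 0] -> [621]
  Sibling for proof at L2: 328
Root: 621
Proof path (sibling hashes from leaf to root): [52, 707, 328]

Answer: 52 707 328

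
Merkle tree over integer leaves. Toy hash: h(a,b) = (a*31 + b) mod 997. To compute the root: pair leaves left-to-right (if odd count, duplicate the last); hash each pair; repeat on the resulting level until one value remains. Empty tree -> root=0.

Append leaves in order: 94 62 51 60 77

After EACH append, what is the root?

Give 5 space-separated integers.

After append 94 (leaves=[94]):
  L0: [94]
  root=94
After append 62 (leaves=[94, 62]):
  L0: [94, 62]
  L1: h(94,62)=(94*31+62)%997=982 -> [982]
  root=982
After append 51 (leaves=[94, 62, 51]):
  L0: [94, 62, 51]
  L1: h(94,62)=(94*31+62)%997=982 h(51,51)=(51*31+51)%997=635 -> [982, 635]
  L2: h(982,635)=(982*31+635)%997=170 -> [170]
  root=170
After append 60 (leaves=[94, 62, 51, 60]):
  L0: [94, 62, 51, 60]
  L1: h(94,62)=(94*31+62)%997=982 h(51,60)=(51*31+60)%997=644 -> [982, 644]
  L2: h(982,644)=(982*31+644)%997=179 -> [179]
  root=179
After append 77 (leaves=[94, 62, 51, 60, 77]):
  L0: [94, 62, 51, 60, 77]
  L1: h(94,62)=(94*31+62)%997=982 h(51,60)=(51*31+60)%997=644 h(77,77)=(77*31+77)%997=470 -> [982, 644, 470]
  L2: h(982,644)=(982*31+644)%997=179 h(470,470)=(470*31+470)%997=85 -> [179, 85]
  L3: h(179,85)=(179*31+85)%997=649 -> [649]
  root=649

Answer: 94 982 170 179 649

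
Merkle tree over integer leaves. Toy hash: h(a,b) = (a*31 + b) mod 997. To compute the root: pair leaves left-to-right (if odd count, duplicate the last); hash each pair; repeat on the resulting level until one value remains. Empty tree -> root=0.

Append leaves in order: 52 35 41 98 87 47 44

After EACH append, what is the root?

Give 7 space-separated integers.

Answer: 52 650 525 582 451 168 826

Derivation:
After append 52 (leaves=[52]):
  L0: [52]
  root=52
After append 35 (leaves=[52, 35]):
  L0: [52, 35]
  L1: h(52,35)=(52*31+35)%997=650 -> [650]
  root=650
After append 41 (leaves=[52, 35, 41]):
  L0: [52, 35, 41]
  L1: h(52,35)=(52*31+35)%997=650 h(41,41)=(41*31+41)%997=315 -> [650, 315]
  L2: h(650,315)=(650*31+315)%997=525 -> [525]
  root=525
After append 98 (leaves=[52, 35, 41, 98]):
  L0: [52, 35, 41, 98]
  L1: h(52,35)=(52*31+35)%997=650 h(41,98)=(41*31+98)%997=372 -> [650, 372]
  L2: h(650,372)=(650*31+372)%997=582 -> [582]
  root=582
After append 87 (leaves=[52, 35, 41, 98, 87]):
  L0: [52, 35, 41, 98, 87]
  L1: h(52,35)=(52*31+35)%997=650 h(41,98)=(41*31+98)%997=372 h(87,87)=(87*31+87)%997=790 -> [650, 372, 790]
  L2: h(650,372)=(650*31+372)%997=582 h(790,790)=(790*31+790)%997=355 -> [582, 355]
  L3: h(582,355)=(582*31+355)%997=451 -> [451]
  root=451
After append 47 (leaves=[52, 35, 41, 98, 87, 47]):
  L0: [52, 35, 41, 98, 87, 47]
  L1: h(52,35)=(52*31+35)%997=650 h(41,98)=(41*31+98)%997=372 h(87,47)=(87*31+47)%997=750 -> [650, 372, 750]
  L2: h(650,372)=(650*31+372)%997=582 h(750,750)=(750*31+750)%997=72 -> [582, 72]
  L3: h(582,72)=(582*31+72)%997=168 -> [168]
  root=168
After append 44 (leaves=[52, 35, 41, 98, 87, 47, 44]):
  L0: [52, 35, 41, 98, 87, 47, 44]
  L1: h(52,35)=(52*31+35)%997=650 h(41,98)=(41*31+98)%997=372 h(87,47)=(87*31+47)%997=750 h(44,44)=(44*31+44)%997=411 -> [650, 372, 750, 411]
  L2: h(650,372)=(650*31+372)%997=582 h(750,411)=(750*31+411)%997=730 -> [582, 730]
  L3: h(582,730)=(582*31+730)%997=826 -> [826]
  root=826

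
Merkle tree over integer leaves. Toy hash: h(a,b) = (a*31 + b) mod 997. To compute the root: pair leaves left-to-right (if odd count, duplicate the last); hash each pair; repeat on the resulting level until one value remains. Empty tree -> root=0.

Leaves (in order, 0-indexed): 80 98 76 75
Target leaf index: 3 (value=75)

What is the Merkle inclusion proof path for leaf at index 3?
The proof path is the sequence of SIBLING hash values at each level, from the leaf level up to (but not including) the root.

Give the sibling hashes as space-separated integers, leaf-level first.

L0 (leaves): [80, 98, 76, 75], target index=3
L1: h(80,98)=(80*31+98)%997=584 [pair 0] h(76,75)=(76*31+75)%997=437 [pair 1] -> [584, 437]
  Sibling for proof at L0: 76
L2: h(584,437)=(584*31+437)%997=595 [pair 0] -> [595]
  Sibling for proof at L1: 584
Root: 595
Proof path (sibling hashes from leaf to root): [76, 584]

Answer: 76 584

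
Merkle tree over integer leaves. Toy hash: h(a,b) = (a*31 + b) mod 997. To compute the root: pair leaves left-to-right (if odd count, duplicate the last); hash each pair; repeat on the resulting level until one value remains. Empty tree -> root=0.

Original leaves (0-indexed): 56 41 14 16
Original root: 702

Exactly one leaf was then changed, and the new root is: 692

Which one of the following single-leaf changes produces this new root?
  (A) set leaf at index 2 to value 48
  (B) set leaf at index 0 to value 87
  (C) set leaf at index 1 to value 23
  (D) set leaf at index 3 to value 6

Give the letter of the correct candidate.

Original leaves: [56, 41, 14, 16]
Target new root: 692
Try each candidate change and compute the resulting root:
Candidate A: set leaf[2] = 48 -> leaves = [56, 41, 48, 16]
  L0: [56, 41, 48, 16]
  L1: h(56,41)=(56*31+41)%997=780 h(48,16)=(48*31+16)%997=507 -> [780, 507]
  L2: h(780,507)=(780*31+507)%997=759 -> [759]
  root = 759 != target 692
Candidate B: set leaf[0] = 87 -> leaves = [87, 41, 14, 16]
  L0: [87, 41, 14, 16]
  L1: h(87,41)=(87*31+41)%997=744 h(14,16)=(14*31+16)%997=450 -> [744, 450]
  L2: h(744,450)=(744*31+450)%997=583 -> [583]
  root = 583 != target 692
Candidate C: set leaf[1] = 23 -> leaves = [56, 23, 14, 16]
  L0: [56, 23, 14, 16]
  L1: h(56,23)=(56*31+23)%997=762 h(14,16)=(14*31+16)%997=450 -> [762, 450]
  L2: h(762,450)=(762*31+450)%997=144 -> [144]
  root = 144 != target 692
Candidate D: set leaf[3] = 6 -> leaves = [56, 41, 14, 6]
  L0: [56, 41, 14, 6]
  L1: h(56,41)=(56*31+41)%997=780 h(14,6)=(14*31+6)%997=440 -> [780, 440]
  L2: h(780,440)=(780*31+440)%997=692 -> [692]
  root = 692 == target 692  ** MATCH **
Candidate D produces the target root.

Answer: D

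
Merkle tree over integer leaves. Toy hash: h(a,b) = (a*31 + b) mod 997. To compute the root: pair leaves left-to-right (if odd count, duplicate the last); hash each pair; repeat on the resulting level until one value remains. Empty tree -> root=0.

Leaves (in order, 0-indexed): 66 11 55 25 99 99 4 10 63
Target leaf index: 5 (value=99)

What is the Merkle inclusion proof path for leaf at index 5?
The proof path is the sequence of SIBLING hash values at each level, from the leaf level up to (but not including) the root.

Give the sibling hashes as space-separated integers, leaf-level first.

L0 (leaves): [66, 11, 55, 25, 99, 99, 4, 10, 63], target index=5
L1: h(66,11)=(66*31+11)%997=63 [pair 0] h(55,25)=(55*31+25)%997=733 [pair 1] h(99,99)=(99*31+99)%997=177 [pair 2] h(4,10)=(4*31+10)%997=134 [pair 3] h(63,63)=(63*31+63)%997=22 [pair 4] -> [63, 733, 177, 134, 22]
  Sibling for proof at L0: 99
L2: h(63,733)=(63*31+733)%997=692 [pair 0] h(177,134)=(177*31+134)%997=636 [pair 1] h(22,22)=(22*31+22)%997=704 [pair 2] -> [692, 636, 704]
  Sibling for proof at L1: 134
L3: h(692,636)=(692*31+636)%997=154 [pair 0] h(704,704)=(704*31+704)%997=594 [pair 1] -> [154, 594]
  Sibling for proof at L2: 692
L4: h(154,594)=(154*31+594)%997=383 [pair 0] -> [383]
  Sibling for proof at L3: 594
Root: 383
Proof path (sibling hashes from leaf to root): [99, 134, 692, 594]

Answer: 99 134 692 594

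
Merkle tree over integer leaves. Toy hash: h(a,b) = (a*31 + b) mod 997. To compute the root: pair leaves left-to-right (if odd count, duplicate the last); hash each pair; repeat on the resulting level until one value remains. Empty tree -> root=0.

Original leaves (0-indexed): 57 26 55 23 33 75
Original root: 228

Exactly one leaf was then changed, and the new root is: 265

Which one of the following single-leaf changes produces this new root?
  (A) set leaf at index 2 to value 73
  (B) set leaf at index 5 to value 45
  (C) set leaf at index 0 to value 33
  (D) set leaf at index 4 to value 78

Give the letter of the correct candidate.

Original leaves: [57, 26, 55, 23, 33, 75]
Target new root: 265
Try each candidate change and compute the resulting root:
Candidate A: set leaf[2] = 73 -> leaves = [57, 26, 73, 23, 33, 75]
  L0: [57, 26, 73, 23, 33, 75]
  L1: h(57,26)=(57*31+26)%997=796 h(73,23)=(73*31+23)%997=292 h(33,75)=(33*31+75)%997=101 -> [796, 292, 101]
  L2: h(796,292)=(796*31+292)%997=43 h(101,101)=(101*31+101)%997=241 -> [43, 241]
  L3: h(43,241)=(43*31+241)%997=577 -> [577]
  root = 577 != target 265
Candidate B: set leaf[5] = 45 -> leaves = [57, 26, 55, 23, 33, 45]
  L0: [57, 26, 55, 23, 33, 45]
  L1: h(57,26)=(57*31+26)%997=796 h(55,23)=(55*31+23)%997=731 h(33,45)=(33*31+45)%997=71 -> [796, 731, 71]
  L2: h(796,731)=(796*31+731)%997=482 h(71,71)=(71*31+71)%997=278 -> [482, 278]
  L3: h(482,278)=(482*31+278)%997=265 -> [265]
  root = 265 == target 265  ** MATCH **
Candidate C: set leaf[0] = 33 -> leaves = [33, 26, 55, 23, 33, 75]
  L0: [33, 26, 55, 23, 33, 75]
  L1: h(33,26)=(33*31+26)%997=52 h(55,23)=(55*31+23)%997=731 h(33,75)=(33*31+75)%997=101 -> [52, 731, 101]
  L2: h(52,731)=(52*31+731)%997=349 h(101,101)=(101*31+101)%997=241 -> [349, 241]
  L3: h(349,241)=(349*31+241)%997=93 -> [93]
  root = 93 != target 265
Candidate D: set leaf[4] = 78 -> leaves = [57, 26, 55, 23, 78, 75]
  L0: [57, 26, 55, 23, 78, 75]
  L1: h(57,26)=(57*31+26)%997=796 h(55,23)=(55*31+23)%997=731 h(78,75)=(78*31+75)%997=499 -> [796, 731, 499]
  L2: h(796,731)=(796*31+731)%997=482 h(499,499)=(499*31+499)%997=16 -> [482, 16]
  L3: h(482,16)=(482*31+16)%997=3 -> [3]
  root = 3 != target 265
Candidate B produces the target root.

Answer: B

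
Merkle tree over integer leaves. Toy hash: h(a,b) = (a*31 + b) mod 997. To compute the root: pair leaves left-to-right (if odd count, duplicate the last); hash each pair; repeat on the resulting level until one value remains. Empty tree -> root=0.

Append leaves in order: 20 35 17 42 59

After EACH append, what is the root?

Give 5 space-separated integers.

Answer: 20 655 909 934 637

Derivation:
After append 20 (leaves=[20]):
  L0: [20]
  root=20
After append 35 (leaves=[20, 35]):
  L0: [20, 35]
  L1: h(20,35)=(20*31+35)%997=655 -> [655]
  root=655
After append 17 (leaves=[20, 35, 17]):
  L0: [20, 35, 17]
  L1: h(20,35)=(20*31+35)%997=655 h(17,17)=(17*31+17)%997=544 -> [655, 544]
  L2: h(655,544)=(655*31+544)%997=909 -> [909]
  root=909
After append 42 (leaves=[20, 35, 17, 42]):
  L0: [20, 35, 17, 42]
  L1: h(20,35)=(20*31+35)%997=655 h(17,42)=(17*31+42)%997=569 -> [655, 569]
  L2: h(655,569)=(655*31+569)%997=934 -> [934]
  root=934
After append 59 (leaves=[20, 35, 17, 42, 59]):
  L0: [20, 35, 17, 42, 59]
  L1: h(20,35)=(20*31+35)%997=655 h(17,42)=(17*31+42)%997=569 h(59,59)=(59*31+59)%997=891 -> [655, 569, 891]
  L2: h(655,569)=(655*31+569)%997=934 h(891,891)=(891*31+891)%997=596 -> [934, 596]
  L3: h(934,596)=(934*31+596)%997=637 -> [637]
  root=637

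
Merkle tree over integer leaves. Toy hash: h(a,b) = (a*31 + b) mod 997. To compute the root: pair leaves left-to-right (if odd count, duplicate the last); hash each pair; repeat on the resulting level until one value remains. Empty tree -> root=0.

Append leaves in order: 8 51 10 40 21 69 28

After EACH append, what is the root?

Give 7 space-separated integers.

After append 8 (leaves=[8]):
  L0: [8]
  root=8
After append 51 (leaves=[8, 51]):
  L0: [8, 51]
  L1: h(8,51)=(8*31+51)%997=299 -> [299]
  root=299
After append 10 (leaves=[8, 51, 10]):
  L0: [8, 51, 10]
  L1: h(8,51)=(8*31+51)%997=299 h(10,10)=(10*31+10)%997=320 -> [299, 320]
  L2: h(299,320)=(299*31+320)%997=616 -> [616]
  root=616
After append 40 (leaves=[8, 51, 10, 40]):
  L0: [8, 51, 10, 40]
  L1: h(8,51)=(8*31+51)%997=299 h(10,40)=(10*31+40)%997=350 -> [299, 350]
  L2: h(299,350)=(299*31+350)%997=646 -> [646]
  root=646
After append 21 (leaves=[8, 51, 10, 40, 21]):
  L0: [8, 51, 10, 40, 21]
  L1: h(8,51)=(8*31+51)%997=299 h(10,40)=(10*31+40)%997=350 h(21,21)=(21*31+21)%997=672 -> [299, 350, 672]
  L2: h(299,350)=(299*31+350)%997=646 h(672,672)=(672*31+672)%997=567 -> [646, 567]
  L3: h(646,567)=(646*31+567)%997=653 -> [653]
  root=653
After append 69 (leaves=[8, 51, 10, 40, 21, 69]):
  L0: [8, 51, 10, 40, 21, 69]
  L1: h(8,51)=(8*31+51)%997=299 h(10,40)=(10*31+40)%997=350 h(21,69)=(21*31+69)%997=720 -> [299, 350, 720]
  L2: h(299,350)=(299*31+350)%997=646 h(720,720)=(720*31+720)%997=109 -> [646, 109]
  L3: h(646,109)=(646*31+109)%997=195 -> [195]
  root=195
After append 28 (leaves=[8, 51, 10, 40, 21, 69, 28]):
  L0: [8, 51, 10, 40, 21, 69, 28]
  L1: h(8,51)=(8*31+51)%997=299 h(10,40)=(10*31+40)%997=350 h(21,69)=(21*31+69)%997=720 h(28,28)=(28*31+28)%997=896 -> [299, 350, 720, 896]
  L2: h(299,350)=(299*31+350)%997=646 h(720,896)=(720*31+896)%997=285 -> [646, 285]
  L3: h(646,285)=(646*31+285)%997=371 -> [371]
  root=371

Answer: 8 299 616 646 653 195 371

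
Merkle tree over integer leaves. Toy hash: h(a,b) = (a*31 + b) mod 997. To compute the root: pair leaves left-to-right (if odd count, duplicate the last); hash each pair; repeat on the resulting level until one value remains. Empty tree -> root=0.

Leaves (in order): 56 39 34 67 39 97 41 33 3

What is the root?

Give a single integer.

Answer: 648

Derivation:
L0: [56, 39, 34, 67, 39, 97, 41, 33, 3]
L1: h(56,39)=(56*31+39)%997=778 h(34,67)=(34*31+67)%997=124 h(39,97)=(39*31+97)%997=309 h(41,33)=(41*31+33)%997=307 h(3,3)=(3*31+3)%997=96 -> [778, 124, 309, 307, 96]
L2: h(778,124)=(778*31+124)%997=314 h(309,307)=(309*31+307)%997=913 h(96,96)=(96*31+96)%997=81 -> [314, 913, 81]
L3: h(314,913)=(314*31+913)%997=677 h(81,81)=(81*31+81)%997=598 -> [677, 598]
L4: h(677,598)=(677*31+598)%997=648 -> [648]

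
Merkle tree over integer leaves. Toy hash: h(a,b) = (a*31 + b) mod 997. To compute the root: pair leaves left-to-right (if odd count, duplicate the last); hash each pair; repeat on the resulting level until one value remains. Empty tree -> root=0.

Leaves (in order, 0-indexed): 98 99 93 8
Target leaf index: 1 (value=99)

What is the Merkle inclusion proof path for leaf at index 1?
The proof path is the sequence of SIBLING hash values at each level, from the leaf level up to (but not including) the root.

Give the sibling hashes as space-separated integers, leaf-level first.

Answer: 98 897

Derivation:
L0 (leaves): [98, 99, 93, 8], target index=1
L1: h(98,99)=(98*31+99)%997=146 [pair 0] h(93,8)=(93*31+8)%997=897 [pair 1] -> [146, 897]
  Sibling for proof at L0: 98
L2: h(146,897)=(146*31+897)%997=438 [pair 0] -> [438]
  Sibling for proof at L1: 897
Root: 438
Proof path (sibling hashes from leaf to root): [98, 897]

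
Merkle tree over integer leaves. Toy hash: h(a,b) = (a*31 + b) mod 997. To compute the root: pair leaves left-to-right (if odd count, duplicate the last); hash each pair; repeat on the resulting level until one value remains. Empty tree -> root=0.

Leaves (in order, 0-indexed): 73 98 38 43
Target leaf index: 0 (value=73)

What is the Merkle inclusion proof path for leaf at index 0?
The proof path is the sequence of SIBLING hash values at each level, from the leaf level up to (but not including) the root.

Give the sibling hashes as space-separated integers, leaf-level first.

Answer: 98 224

Derivation:
L0 (leaves): [73, 98, 38, 43], target index=0
L1: h(73,98)=(73*31+98)%997=367 [pair 0] h(38,43)=(38*31+43)%997=224 [pair 1] -> [367, 224]
  Sibling for proof at L0: 98
L2: h(367,224)=(367*31+224)%997=634 [pair 0] -> [634]
  Sibling for proof at L1: 224
Root: 634
Proof path (sibling hashes from leaf to root): [98, 224]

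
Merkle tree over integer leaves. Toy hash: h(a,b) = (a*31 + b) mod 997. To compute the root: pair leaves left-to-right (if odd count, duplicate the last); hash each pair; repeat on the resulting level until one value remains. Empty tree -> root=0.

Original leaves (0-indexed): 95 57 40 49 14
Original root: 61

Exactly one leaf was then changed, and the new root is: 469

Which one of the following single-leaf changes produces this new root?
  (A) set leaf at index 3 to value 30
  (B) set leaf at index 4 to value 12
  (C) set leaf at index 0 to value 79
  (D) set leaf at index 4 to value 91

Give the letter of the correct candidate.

Original leaves: [95, 57, 40, 49, 14]
Target new root: 469
Try each candidate change and compute the resulting root:
Candidate A: set leaf[3] = 30 -> leaves = [95, 57, 40, 30, 14]
  L0: [95, 57, 40, 30, 14]
  L1: h(95,57)=(95*31+57)%997=11 h(40,30)=(40*31+30)%997=273 h(14,14)=(14*31+14)%997=448 -> [11, 273, 448]
  L2: h(11,273)=(11*31+273)%997=614 h(448,448)=(448*31+448)%997=378 -> [614, 378]
  L3: h(614,378)=(614*31+378)%997=469 -> [469]
  root = 469 == target 469  ** MATCH **
Candidate B: set leaf[4] = 12 -> leaves = [95, 57, 40, 49, 12]
  L0: [95, 57, 40, 49, 12]
  L1: h(95,57)=(95*31+57)%997=11 h(40,49)=(40*31+49)%997=292 h(12,12)=(12*31+12)%997=384 -> [11, 292, 384]
  L2: h(11,292)=(11*31+292)%997=633 h(384,384)=(384*31+384)%997=324 -> [633, 324]
  L3: h(633,324)=(633*31+324)%997=7 -> [7]
  root = 7 != target 469
Candidate C: set leaf[0] = 79 -> leaves = [79, 57, 40, 49, 14]
  L0: [79, 57, 40, 49, 14]
  L1: h(79,57)=(79*31+57)%997=512 h(40,49)=(40*31+49)%997=292 h(14,14)=(14*31+14)%997=448 -> [512, 292, 448]
  L2: h(512,292)=(512*31+292)%997=212 h(448,448)=(448*31+448)%997=378 -> [212, 378]
  L3: h(212,378)=(212*31+378)%997=968 -> [968]
  root = 968 != target 469
Candidate D: set leaf[4] = 91 -> leaves = [95, 57, 40, 49, 91]
  L0: [95, 57, 40, 49, 91]
  L1: h(95,57)=(95*31+57)%997=11 h(40,49)=(40*31+49)%997=292 h(91,91)=(91*31+91)%997=918 -> [11, 292, 918]
  L2: h(11,292)=(11*31+292)%997=633 h(918,918)=(918*31+918)%997=463 -> [633, 463]
  L3: h(633,463)=(633*31+463)%997=146 -> [146]
  root = 146 != target 469
Candidate A produces the target root.

Answer: A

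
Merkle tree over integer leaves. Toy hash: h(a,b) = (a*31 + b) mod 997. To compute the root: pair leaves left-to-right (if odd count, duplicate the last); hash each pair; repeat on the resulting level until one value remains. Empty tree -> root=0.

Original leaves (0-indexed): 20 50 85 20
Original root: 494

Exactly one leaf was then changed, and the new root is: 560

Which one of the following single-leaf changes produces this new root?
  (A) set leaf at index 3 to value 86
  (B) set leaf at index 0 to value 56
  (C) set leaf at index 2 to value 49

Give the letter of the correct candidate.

Original leaves: [20, 50, 85, 20]
Target new root: 560
Try each candidate change and compute the resulting root:
Candidate A: set leaf[3] = 86 -> leaves = [20, 50, 85, 86]
  L0: [20, 50, 85, 86]
  L1: h(20,50)=(20*31+50)%997=670 h(85,86)=(85*31+86)%997=727 -> [670, 727]
  L2: h(670,727)=(670*31+727)%997=560 -> [560]
  root = 560 == target 560  ** MATCH **
Candidate B: set leaf[0] = 56 -> leaves = [56, 50, 85, 20]
  L0: [56, 50, 85, 20]
  L1: h(56,50)=(56*31+50)%997=789 h(85,20)=(85*31+20)%997=661 -> [789, 661]
  L2: h(789,661)=(789*31+661)%997=195 -> [195]
  root = 195 != target 560
Candidate C: set leaf[2] = 49 -> leaves = [20, 50, 49, 20]
  L0: [20, 50, 49, 20]
  L1: h(20,50)=(20*31+50)%997=670 h(49,20)=(49*31+20)%997=542 -> [670, 542]
  L2: h(670,542)=(670*31+542)%997=375 -> [375]
  root = 375 != target 560
Candidate A produces the target root.

Answer: A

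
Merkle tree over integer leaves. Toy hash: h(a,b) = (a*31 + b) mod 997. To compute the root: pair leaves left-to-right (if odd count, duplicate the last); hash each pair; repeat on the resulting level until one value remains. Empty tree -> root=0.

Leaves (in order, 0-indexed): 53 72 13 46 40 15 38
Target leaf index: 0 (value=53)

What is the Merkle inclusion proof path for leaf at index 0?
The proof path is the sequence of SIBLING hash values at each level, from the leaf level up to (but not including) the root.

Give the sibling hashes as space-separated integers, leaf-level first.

L0 (leaves): [53, 72, 13, 46, 40, 15, 38], target index=0
L1: h(53,72)=(53*31+72)%997=718 [pair 0] h(13,46)=(13*31+46)%997=449 [pair 1] h(40,15)=(40*31+15)%997=258 [pair 2] h(38,38)=(38*31+38)%997=219 [pair 3] -> [718, 449, 258, 219]
  Sibling for proof at L0: 72
L2: h(718,449)=(718*31+449)%997=773 [pair 0] h(258,219)=(258*31+219)%997=241 [pair 1] -> [773, 241]
  Sibling for proof at L1: 449
L3: h(773,241)=(773*31+241)%997=276 [pair 0] -> [276]
  Sibling for proof at L2: 241
Root: 276
Proof path (sibling hashes from leaf to root): [72, 449, 241]

Answer: 72 449 241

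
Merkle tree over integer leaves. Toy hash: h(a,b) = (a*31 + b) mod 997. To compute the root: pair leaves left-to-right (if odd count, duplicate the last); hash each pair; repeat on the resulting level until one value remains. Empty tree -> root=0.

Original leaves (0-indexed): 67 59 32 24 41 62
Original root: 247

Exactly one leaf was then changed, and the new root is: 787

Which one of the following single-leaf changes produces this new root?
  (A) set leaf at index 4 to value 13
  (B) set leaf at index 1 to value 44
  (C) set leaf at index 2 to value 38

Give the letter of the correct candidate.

Original leaves: [67, 59, 32, 24, 41, 62]
Target new root: 787
Try each candidate change and compute the resulting root:
Candidate A: set leaf[4] = 13 -> leaves = [67, 59, 32, 24, 13, 62]
  L0: [67, 59, 32, 24, 13, 62]
  L1: h(67,59)=(67*31+59)%997=142 h(32,24)=(32*31+24)%997=19 h(13,62)=(13*31+62)%997=465 -> [142, 19, 465]
  L2: h(142,19)=(142*31+19)%997=433 h(465,465)=(465*31+465)%997=922 -> [433, 922]
  L3: h(433,922)=(433*31+922)%997=387 -> [387]
  root = 387 != target 787
Candidate B: set leaf[1] = 44 -> leaves = [67, 44, 32, 24, 41, 62]
  L0: [67, 44, 32, 24, 41, 62]
  L1: h(67,44)=(67*31+44)%997=127 h(32,24)=(32*31+24)%997=19 h(41,62)=(41*31+62)%997=336 -> [127, 19, 336]
  L2: h(127,19)=(127*31+19)%997=965 h(336,336)=(336*31+336)%997=782 -> [965, 782]
  L3: h(965,782)=(965*31+782)%997=787 -> [787]
  root = 787 == target 787  ** MATCH **
Candidate C: set leaf[2] = 38 -> leaves = [67, 59, 38, 24, 41, 62]
  L0: [67, 59, 38, 24, 41, 62]
  L1: h(67,59)=(67*31+59)%997=142 h(38,24)=(38*31+24)%997=205 h(41,62)=(41*31+62)%997=336 -> [142, 205, 336]
  L2: h(142,205)=(142*31+205)%997=619 h(336,336)=(336*31+336)%997=782 -> [619, 782]
  L3: h(619,782)=(619*31+782)%997=31 -> [31]
  root = 31 != target 787
Candidate B produces the target root.

Answer: B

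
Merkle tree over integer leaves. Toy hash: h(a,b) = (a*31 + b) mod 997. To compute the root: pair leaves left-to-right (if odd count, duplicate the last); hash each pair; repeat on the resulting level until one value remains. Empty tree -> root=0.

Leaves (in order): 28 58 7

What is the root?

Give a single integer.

L0: [28, 58, 7]
L1: h(28,58)=(28*31+58)%997=926 h(7,7)=(7*31+7)%997=224 -> [926, 224]
L2: h(926,224)=(926*31+224)%997=17 -> [17]

Answer: 17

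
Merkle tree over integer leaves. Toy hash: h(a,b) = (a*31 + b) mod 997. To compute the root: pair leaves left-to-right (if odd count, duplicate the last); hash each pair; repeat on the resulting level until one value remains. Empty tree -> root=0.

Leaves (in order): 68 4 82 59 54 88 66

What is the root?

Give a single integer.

L0: [68, 4, 82, 59, 54, 88, 66]
L1: h(68,4)=(68*31+4)%997=118 h(82,59)=(82*31+59)%997=607 h(54,88)=(54*31+88)%997=765 h(66,66)=(66*31+66)%997=118 -> [118, 607, 765, 118]
L2: h(118,607)=(118*31+607)%997=277 h(765,118)=(765*31+118)%997=902 -> [277, 902]
L3: h(277,902)=(277*31+902)%997=516 -> [516]

Answer: 516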